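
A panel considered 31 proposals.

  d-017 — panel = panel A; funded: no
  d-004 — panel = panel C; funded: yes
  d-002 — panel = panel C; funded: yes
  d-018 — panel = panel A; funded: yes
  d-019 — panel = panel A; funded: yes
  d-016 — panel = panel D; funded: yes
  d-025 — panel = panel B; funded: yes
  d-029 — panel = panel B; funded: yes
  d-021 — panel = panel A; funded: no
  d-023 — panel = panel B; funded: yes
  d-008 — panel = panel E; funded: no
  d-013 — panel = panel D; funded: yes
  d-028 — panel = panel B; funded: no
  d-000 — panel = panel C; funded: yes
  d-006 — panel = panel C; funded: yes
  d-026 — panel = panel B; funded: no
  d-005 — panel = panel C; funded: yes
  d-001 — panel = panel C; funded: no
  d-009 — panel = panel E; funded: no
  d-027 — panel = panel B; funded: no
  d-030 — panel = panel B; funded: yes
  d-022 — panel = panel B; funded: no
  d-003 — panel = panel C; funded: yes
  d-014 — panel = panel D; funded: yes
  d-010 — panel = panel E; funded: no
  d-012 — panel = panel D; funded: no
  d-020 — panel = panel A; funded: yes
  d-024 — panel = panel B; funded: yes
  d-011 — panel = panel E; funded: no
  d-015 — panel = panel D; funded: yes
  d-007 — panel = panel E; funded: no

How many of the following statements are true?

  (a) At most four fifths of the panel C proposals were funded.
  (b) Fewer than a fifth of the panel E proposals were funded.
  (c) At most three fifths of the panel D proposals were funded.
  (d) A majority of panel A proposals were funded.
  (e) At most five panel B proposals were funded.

(a) panel C: |A| = 7, |A ∩ B| = 6; needs |A ∩ B| / |A| ≤ 4/5 — false.
(b) panel E: |A| = 5, |A ∩ B| = 0; needs |A ∩ B| / |A| < 1/5 — true.
(c) panel D: |A| = 5, |A ∩ B| = 4; needs |A ∩ B| / |A| ≤ 3/5 — false.
(d) panel A: |A| = 5, |A ∩ B| = 3; needs |A ∩ B| > |A ∖ B| — true.
(e) panel B: |A| = 9, |A ∩ B| = 5; needs |A ∩ B| ≤ 5 — true.

3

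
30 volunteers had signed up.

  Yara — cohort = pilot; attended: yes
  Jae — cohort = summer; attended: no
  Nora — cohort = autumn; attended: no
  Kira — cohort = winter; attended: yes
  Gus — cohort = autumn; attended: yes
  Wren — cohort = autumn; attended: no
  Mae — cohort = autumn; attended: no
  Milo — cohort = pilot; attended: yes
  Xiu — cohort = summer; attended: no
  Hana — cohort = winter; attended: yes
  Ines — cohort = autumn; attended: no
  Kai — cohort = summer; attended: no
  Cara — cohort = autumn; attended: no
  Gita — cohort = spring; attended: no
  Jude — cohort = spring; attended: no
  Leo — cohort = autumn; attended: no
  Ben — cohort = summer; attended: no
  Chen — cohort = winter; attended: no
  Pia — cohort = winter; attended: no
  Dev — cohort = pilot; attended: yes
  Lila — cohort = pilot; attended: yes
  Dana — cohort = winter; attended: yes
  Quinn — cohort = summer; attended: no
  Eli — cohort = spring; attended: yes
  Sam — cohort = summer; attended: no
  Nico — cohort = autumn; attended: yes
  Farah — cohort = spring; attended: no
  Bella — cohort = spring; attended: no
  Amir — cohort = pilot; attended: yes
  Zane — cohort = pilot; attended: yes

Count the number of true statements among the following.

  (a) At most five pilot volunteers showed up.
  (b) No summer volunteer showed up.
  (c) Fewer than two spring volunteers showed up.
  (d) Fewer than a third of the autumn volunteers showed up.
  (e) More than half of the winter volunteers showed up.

4

(a) pilot: |A| = 6, |A ∩ B| = 6; needs |A ∩ B| ≤ 5 — false.
(b) summer: |A| = 6, |A ∩ B| = 0; needs A ∩ B = ∅ (|A ∩ B| = 0) — true.
(c) spring: |A| = 5, |A ∩ B| = 1; needs |A ∩ B| < 2 — true.
(d) autumn: |A| = 8, |A ∩ B| = 2; needs |A ∩ B| / |A| < 1/3 — true.
(e) winter: |A| = 5, |A ∩ B| = 3; needs |A ∩ B| > |A ∖ B| — true.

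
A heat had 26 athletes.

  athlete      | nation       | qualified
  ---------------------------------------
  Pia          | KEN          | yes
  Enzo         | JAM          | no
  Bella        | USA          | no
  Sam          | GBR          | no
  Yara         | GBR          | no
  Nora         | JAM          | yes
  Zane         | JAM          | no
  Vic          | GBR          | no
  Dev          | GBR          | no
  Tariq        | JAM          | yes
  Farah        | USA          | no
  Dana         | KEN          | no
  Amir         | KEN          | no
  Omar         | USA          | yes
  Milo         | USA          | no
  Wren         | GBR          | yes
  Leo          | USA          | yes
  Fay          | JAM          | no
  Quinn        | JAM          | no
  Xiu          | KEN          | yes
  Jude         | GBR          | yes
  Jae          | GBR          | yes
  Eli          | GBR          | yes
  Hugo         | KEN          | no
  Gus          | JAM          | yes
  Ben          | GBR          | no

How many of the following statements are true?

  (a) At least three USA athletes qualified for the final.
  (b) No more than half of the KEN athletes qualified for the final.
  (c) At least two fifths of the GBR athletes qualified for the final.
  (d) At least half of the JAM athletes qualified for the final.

(a) USA: |A| = 5, |A ∩ B| = 2; needs |A ∩ B| ≥ 3 — false.
(b) KEN: |A| = 5, |A ∩ B| = 2; needs |A ∩ B| ≤ |A ∖ B| — true.
(c) GBR: |A| = 9, |A ∩ B| = 4; needs |A ∩ B| / |A| ≥ 2/5 — true.
(d) JAM: |A| = 7, |A ∩ B| = 3; needs |A ∩ B| ≥ |A ∖ B| — false.

2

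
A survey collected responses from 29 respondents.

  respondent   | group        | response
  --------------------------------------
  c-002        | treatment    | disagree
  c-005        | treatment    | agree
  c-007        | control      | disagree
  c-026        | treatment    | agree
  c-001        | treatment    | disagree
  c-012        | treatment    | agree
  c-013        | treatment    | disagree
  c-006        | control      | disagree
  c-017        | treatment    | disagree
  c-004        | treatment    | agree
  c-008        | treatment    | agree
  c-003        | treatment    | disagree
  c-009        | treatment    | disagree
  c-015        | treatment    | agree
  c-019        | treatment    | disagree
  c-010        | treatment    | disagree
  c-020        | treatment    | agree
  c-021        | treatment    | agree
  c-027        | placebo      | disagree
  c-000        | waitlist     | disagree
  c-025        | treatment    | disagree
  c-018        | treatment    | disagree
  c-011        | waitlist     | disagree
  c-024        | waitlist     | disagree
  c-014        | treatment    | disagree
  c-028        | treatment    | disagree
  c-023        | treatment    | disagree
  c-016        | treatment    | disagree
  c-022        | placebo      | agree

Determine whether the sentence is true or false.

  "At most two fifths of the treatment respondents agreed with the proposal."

True

The determiner here denotes the relation: |A ∩ B| / |A| ≤ 2/5.
|A| = 22, |A ∩ B| = 8, |A ∖ B| = 14.
|A ∩ B|/|A| = 8/22, so the statement is true.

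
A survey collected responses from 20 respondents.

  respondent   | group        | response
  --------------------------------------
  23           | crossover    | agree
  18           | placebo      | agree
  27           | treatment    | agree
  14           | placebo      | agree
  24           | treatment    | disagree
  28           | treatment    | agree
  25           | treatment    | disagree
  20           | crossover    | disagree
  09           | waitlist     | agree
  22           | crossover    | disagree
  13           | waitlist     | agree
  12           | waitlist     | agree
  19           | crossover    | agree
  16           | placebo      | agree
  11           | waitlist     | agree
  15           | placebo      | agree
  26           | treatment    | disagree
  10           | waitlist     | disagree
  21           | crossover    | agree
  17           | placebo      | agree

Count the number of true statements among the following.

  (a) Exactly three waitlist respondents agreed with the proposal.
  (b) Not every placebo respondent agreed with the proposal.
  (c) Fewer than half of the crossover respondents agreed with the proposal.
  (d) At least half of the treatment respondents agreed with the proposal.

0

(a) waitlist: |A| = 5, |A ∩ B| = 4; needs |A ∩ B| = 3 — false.
(b) placebo: |A| = 5, |A ∩ B| = 5; needs A ⊄ B (|A ∖ B| ≥ 1) — false.
(c) crossover: |A| = 5, |A ∩ B| = 3; needs |A ∩ B| < |A ∖ B| — false.
(d) treatment: |A| = 5, |A ∩ B| = 2; needs |A ∩ B| ≥ |A ∖ B| — false.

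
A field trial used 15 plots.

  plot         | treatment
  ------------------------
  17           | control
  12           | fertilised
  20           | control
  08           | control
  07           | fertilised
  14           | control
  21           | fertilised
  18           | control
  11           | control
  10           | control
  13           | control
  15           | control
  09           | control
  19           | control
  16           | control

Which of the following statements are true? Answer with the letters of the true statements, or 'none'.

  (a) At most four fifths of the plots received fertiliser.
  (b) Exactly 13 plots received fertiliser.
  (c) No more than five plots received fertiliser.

(a), (c)

|A| = 15, |A ∩ B| = 3, |A ∖ B| = 12.
(a) |A ∩ B| / |A| ≤ 4/5: holds.
(b) |A ∩ B| = 13: fails.
(c) |A ∩ B| ≤ 5: holds.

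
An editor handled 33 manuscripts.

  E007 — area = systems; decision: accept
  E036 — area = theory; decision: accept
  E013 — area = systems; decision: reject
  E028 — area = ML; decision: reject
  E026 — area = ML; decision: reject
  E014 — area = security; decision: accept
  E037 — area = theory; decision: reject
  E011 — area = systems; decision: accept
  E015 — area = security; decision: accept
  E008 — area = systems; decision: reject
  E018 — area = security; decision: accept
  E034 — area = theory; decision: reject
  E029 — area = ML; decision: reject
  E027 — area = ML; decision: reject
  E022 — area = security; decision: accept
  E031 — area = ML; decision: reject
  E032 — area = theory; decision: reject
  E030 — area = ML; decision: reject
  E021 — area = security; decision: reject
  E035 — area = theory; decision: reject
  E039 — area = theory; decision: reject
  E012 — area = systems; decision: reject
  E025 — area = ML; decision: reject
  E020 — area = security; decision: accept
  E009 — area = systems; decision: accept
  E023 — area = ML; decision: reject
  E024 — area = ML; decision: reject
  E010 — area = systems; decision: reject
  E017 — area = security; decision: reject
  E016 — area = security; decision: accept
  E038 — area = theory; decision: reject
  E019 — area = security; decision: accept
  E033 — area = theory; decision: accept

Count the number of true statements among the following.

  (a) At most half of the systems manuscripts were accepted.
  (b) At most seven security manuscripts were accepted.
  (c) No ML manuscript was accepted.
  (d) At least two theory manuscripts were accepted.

(a) systems: |A| = 7, |A ∩ B| = 3; needs |A ∩ B| ≤ |A ∖ B| — true.
(b) security: |A| = 9, |A ∩ B| = 7; needs |A ∩ B| ≤ 7 — true.
(c) ML: |A| = 9, |A ∩ B| = 0; needs A ∩ B = ∅ (|A ∩ B| = 0) — true.
(d) theory: |A| = 8, |A ∩ B| = 2; needs |A ∩ B| ≥ 2 — true.

4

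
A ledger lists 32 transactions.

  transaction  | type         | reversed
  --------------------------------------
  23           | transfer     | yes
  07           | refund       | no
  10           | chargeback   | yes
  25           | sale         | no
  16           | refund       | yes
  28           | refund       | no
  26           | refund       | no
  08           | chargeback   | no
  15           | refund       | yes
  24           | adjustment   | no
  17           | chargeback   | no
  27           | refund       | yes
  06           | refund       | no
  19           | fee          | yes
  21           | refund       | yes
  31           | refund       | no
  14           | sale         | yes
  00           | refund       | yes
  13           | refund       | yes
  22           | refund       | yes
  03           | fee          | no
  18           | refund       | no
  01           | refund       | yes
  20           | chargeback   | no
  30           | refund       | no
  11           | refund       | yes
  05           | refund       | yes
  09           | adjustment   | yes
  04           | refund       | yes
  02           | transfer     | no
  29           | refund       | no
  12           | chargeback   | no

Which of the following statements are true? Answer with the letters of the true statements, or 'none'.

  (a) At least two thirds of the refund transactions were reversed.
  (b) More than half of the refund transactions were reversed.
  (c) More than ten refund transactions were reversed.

(b), (c)

|A| = 19, |A ∩ B| = 11, |A ∖ B| = 8.
(a) |A ∩ B| / |A| ≥ 2/3: fails.
(b) |A ∩ B| > |A ∖ B|: holds.
(c) |A ∩ B| > 10: holds.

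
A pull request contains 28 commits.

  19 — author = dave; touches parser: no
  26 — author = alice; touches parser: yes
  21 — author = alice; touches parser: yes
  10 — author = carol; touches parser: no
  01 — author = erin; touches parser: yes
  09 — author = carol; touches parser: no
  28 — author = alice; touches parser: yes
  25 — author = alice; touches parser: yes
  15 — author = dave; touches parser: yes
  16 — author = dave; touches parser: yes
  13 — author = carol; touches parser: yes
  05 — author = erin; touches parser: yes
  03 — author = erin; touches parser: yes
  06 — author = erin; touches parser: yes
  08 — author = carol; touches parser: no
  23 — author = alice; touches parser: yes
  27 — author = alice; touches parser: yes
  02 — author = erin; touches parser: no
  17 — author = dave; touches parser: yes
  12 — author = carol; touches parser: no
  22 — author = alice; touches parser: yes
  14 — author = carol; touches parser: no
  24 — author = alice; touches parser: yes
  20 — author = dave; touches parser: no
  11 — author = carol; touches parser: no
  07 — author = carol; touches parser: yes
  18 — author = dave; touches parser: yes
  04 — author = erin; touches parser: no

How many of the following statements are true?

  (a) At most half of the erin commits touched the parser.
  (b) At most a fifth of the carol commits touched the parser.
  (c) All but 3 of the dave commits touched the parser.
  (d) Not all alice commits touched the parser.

0

(a) erin: |A| = 6, |A ∩ B| = 4; needs |A ∩ B| ≤ |A ∖ B| — false.
(b) carol: |A| = 8, |A ∩ B| = 2; needs |A ∩ B| / |A| ≤ 1/5 — false.
(c) dave: |A| = 6, |A ∩ B| = 4; needs |A ∖ B| = 3 — false.
(d) alice: |A| = 8, |A ∩ B| = 8; needs A ⊄ B (|A ∖ B| ≥ 1) — false.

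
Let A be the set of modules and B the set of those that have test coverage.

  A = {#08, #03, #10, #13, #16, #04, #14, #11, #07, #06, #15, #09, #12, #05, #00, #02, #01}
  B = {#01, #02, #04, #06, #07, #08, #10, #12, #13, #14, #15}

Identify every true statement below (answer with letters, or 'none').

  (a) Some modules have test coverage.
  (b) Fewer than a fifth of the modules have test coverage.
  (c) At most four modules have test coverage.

|A| = 17, |A ∩ B| = 11, |A ∖ B| = 6.
(a) A ∩ B ≠ ∅ (|A ∩ B| ≥ 1): holds.
(b) |A ∩ B| / |A| < 1/5: fails.
(c) |A ∩ B| ≤ 4: fails.

(a)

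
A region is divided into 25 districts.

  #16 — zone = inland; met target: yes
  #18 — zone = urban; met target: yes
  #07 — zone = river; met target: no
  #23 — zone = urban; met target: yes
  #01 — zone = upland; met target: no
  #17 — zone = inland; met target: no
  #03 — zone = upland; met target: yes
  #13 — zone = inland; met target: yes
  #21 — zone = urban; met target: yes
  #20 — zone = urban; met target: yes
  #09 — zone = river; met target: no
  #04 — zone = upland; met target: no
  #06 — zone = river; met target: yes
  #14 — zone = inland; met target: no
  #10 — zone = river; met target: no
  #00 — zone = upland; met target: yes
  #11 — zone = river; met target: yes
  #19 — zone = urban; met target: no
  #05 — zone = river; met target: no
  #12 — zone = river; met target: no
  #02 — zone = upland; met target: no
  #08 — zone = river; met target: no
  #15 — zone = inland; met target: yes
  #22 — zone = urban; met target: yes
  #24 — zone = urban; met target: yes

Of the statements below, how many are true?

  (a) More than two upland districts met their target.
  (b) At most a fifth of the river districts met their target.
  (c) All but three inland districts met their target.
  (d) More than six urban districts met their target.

0

(a) upland: |A| = 5, |A ∩ B| = 2; needs |A ∩ B| > 2 — false.
(b) river: |A| = 8, |A ∩ B| = 2; needs |A ∩ B| / |A| ≤ 1/5 — false.
(c) inland: |A| = 5, |A ∩ B| = 3; needs |A ∖ B| = 3 — false.
(d) urban: |A| = 7, |A ∩ B| = 6; needs |A ∩ B| > 6 — false.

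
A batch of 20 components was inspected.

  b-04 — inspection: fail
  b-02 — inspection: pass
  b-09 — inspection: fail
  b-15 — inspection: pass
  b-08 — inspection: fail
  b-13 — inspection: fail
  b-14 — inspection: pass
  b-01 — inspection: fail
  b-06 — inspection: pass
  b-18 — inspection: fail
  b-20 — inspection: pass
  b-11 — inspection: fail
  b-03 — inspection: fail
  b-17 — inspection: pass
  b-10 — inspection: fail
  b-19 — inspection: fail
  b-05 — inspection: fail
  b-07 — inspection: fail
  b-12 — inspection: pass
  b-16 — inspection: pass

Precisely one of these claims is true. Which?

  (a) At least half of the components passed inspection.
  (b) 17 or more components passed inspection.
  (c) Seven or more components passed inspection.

(c)

|A| = 20, |A ∩ B| = 8, |A ∖ B| = 12.
(a) requires |A ∩ B| ≥ |A ∖ B|: false.
(b) requires |A ∩ B| ≥ 17: false.
(c) requires |A ∩ B| ≥ 7: true.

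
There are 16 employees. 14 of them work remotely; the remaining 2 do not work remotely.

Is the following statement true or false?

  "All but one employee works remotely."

False

'All but one employee works remotely' holds iff |A ∖ B| = 1.
|A| = 16, |A ∩ B| = 14, |A ∖ B| = 2.
|A ∖ B| = 2, so the statement is false.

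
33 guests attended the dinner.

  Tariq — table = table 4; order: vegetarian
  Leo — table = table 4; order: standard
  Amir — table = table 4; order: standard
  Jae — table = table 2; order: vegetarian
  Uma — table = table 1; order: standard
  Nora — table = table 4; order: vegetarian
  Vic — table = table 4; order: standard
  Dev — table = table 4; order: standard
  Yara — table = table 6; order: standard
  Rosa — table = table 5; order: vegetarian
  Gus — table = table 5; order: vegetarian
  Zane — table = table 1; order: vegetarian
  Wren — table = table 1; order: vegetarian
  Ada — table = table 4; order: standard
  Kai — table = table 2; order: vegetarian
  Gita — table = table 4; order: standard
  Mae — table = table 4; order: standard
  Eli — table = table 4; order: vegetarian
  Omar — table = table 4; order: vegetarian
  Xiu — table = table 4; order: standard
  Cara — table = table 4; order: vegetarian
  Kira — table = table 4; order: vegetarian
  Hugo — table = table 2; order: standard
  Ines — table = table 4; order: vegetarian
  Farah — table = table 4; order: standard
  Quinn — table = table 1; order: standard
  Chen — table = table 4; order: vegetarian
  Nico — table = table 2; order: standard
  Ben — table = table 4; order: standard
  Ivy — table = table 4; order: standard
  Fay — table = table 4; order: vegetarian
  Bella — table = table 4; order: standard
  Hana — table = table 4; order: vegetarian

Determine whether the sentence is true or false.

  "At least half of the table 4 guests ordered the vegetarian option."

The determiner here denotes the relation: |A ∩ B| ≥ |A ∖ B|.
|A| = 22, |A ∩ B| = 10, |A ∖ B| = 12.
10 < 12, so the statement is false.

False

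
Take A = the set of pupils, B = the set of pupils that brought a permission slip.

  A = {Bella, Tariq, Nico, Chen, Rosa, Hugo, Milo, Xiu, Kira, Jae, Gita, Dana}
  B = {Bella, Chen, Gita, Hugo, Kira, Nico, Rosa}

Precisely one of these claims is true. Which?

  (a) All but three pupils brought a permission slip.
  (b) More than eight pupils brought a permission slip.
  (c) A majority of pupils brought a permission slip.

|A| = 12, |A ∩ B| = 7, |A ∖ B| = 5.
(a) requires |A ∖ B| = 3: false.
(b) requires |A ∩ B| > 8: false.
(c) requires |A ∩ B| > |A ∖ B|: true.

(c)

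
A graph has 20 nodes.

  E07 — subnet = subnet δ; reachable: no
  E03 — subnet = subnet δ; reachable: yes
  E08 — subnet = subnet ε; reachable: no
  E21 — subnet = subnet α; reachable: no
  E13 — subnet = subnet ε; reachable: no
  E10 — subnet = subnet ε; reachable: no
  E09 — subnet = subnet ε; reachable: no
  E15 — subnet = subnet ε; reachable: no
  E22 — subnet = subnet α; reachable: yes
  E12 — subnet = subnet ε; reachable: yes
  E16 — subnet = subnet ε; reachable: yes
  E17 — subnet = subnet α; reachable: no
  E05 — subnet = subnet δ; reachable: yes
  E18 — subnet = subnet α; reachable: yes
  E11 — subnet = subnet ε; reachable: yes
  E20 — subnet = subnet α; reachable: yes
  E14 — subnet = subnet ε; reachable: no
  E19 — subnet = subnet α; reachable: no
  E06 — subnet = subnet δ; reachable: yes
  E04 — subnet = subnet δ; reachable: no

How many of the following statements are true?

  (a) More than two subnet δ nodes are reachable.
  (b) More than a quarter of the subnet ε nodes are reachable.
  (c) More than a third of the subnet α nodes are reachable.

3

(a) subnet δ: |A| = 5, |A ∩ B| = 3; needs |A ∩ B| > 2 — true.
(b) subnet ε: |A| = 9, |A ∩ B| = 3; needs |A ∩ B| / |A| > 1/4 — true.
(c) subnet α: |A| = 6, |A ∩ B| = 3; needs |A ∩ B| / |A| > 1/3 — true.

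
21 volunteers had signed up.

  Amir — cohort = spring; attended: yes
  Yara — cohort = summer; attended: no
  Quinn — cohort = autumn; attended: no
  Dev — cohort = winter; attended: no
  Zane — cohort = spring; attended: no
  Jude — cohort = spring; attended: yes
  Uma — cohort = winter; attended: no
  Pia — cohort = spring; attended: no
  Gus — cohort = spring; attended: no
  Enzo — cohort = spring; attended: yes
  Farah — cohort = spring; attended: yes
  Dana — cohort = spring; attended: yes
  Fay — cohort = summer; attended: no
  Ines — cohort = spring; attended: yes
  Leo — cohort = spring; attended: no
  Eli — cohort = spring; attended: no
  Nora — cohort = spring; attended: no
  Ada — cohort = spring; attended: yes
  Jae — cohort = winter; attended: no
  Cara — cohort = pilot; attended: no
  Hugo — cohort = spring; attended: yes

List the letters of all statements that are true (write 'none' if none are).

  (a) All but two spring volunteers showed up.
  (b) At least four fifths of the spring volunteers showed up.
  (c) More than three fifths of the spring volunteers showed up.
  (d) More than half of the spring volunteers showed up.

|A| = 14, |A ∩ B| = 8, |A ∖ B| = 6.
(a) |A ∖ B| = 2: fails.
(b) |A ∩ B| / |A| ≥ 4/5: fails.
(c) |A ∩ B| / |A| > 3/5: fails.
(d) |A ∩ B| > |A ∖ B|: holds.

(d)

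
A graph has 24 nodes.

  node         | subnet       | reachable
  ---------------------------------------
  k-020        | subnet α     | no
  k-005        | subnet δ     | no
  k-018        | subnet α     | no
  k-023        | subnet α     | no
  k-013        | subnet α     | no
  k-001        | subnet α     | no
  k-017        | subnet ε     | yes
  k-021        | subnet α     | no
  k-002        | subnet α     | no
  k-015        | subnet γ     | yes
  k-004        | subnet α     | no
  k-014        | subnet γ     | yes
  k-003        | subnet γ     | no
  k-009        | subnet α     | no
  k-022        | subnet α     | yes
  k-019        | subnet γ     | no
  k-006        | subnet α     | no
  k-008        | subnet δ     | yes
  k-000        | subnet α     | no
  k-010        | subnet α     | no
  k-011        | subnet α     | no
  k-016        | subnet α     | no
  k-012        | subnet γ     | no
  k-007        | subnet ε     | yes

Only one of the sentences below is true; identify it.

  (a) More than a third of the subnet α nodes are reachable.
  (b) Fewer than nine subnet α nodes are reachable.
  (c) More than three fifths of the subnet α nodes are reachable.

|A| = 15, |A ∩ B| = 1, |A ∖ B| = 14.
(a) requires |A ∩ B| / |A| > 1/3: false.
(b) requires |A ∩ B| < 9: true.
(c) requires |A ∩ B| / |A| > 3/5: false.

(b)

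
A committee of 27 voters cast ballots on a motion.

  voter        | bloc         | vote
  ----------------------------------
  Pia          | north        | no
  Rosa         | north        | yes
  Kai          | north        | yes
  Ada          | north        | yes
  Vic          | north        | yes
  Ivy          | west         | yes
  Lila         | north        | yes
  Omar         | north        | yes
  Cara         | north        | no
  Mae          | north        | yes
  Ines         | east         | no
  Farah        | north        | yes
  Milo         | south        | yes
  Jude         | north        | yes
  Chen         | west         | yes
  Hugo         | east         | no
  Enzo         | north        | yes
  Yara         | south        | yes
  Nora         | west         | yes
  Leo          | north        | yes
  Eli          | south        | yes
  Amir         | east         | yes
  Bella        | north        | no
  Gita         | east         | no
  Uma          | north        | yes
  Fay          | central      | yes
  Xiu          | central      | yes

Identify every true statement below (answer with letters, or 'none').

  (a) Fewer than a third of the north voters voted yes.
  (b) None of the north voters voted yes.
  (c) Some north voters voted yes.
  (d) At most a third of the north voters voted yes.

(c)

|A| = 15, |A ∩ B| = 12, |A ∖ B| = 3.
(a) |A ∩ B| / |A| < 1/3: fails.
(b) A ∩ B = ∅ (|A ∩ B| = 0): fails.
(c) A ∩ B ≠ ∅ (|A ∩ B| ≥ 1): holds.
(d) |A ∩ B| / |A| ≤ 1/3: fails.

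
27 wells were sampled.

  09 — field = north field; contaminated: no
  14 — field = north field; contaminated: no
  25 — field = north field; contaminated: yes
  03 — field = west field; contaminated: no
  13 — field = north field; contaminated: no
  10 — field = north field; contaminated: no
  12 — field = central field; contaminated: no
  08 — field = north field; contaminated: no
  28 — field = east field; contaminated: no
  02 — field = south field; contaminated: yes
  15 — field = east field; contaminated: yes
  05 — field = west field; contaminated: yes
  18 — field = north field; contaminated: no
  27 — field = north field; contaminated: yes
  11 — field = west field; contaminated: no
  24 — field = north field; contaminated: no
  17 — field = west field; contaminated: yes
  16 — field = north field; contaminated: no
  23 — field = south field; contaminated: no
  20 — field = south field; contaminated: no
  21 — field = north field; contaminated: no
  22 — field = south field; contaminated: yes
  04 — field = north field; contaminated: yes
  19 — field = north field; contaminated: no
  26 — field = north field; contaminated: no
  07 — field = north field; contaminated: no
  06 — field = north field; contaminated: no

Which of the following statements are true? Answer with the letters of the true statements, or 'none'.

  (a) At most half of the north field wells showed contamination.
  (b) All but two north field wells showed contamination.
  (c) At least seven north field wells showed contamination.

|A| = 16, |A ∩ B| = 3, |A ∖ B| = 13.
(a) |A ∩ B| ≤ |A ∖ B|: holds.
(b) |A ∖ B| = 2: fails.
(c) |A ∩ B| ≥ 7: fails.

(a)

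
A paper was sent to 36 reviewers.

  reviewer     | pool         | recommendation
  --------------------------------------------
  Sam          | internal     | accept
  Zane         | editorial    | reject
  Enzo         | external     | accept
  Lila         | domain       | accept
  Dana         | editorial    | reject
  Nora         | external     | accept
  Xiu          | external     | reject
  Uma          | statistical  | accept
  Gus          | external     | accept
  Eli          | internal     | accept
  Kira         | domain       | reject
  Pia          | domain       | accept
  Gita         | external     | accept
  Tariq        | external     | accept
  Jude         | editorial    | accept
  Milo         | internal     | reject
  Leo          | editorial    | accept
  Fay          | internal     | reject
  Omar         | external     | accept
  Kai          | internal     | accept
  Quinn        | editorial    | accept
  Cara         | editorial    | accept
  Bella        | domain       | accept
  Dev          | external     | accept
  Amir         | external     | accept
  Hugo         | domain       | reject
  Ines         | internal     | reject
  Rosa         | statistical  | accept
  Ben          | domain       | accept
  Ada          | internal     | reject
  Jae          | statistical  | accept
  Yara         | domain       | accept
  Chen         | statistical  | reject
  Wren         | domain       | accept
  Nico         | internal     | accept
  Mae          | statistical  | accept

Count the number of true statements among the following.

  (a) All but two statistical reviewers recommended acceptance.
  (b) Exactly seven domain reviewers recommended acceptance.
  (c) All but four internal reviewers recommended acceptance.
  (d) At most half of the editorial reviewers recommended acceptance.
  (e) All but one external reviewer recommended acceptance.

2

(a) statistical: |A| = 5, |A ∩ B| = 4; needs |A ∖ B| = 2 — false.
(b) domain: |A| = 8, |A ∩ B| = 6; needs |A ∩ B| = 7 — false.
(c) internal: |A| = 8, |A ∩ B| = 4; needs |A ∖ B| = 4 — true.
(d) editorial: |A| = 6, |A ∩ B| = 4; needs |A ∩ B| ≤ |A ∖ B| — false.
(e) external: |A| = 9, |A ∩ B| = 8; needs |A ∖ B| = 1 — true.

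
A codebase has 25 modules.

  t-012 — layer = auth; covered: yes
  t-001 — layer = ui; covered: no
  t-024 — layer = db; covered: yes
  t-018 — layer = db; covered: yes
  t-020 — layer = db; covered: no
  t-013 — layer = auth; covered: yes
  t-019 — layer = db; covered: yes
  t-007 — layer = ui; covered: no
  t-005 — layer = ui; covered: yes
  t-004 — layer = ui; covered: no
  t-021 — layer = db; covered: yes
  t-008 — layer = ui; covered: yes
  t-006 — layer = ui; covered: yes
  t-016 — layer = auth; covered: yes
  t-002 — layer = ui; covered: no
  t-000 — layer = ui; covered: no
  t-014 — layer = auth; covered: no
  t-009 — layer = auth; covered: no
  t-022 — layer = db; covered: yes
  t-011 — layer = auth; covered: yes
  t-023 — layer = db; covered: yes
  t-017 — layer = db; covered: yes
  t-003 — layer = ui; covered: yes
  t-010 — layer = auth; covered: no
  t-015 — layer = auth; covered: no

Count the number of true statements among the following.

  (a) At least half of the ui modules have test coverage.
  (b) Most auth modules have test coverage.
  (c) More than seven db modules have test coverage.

0

(a) ui: |A| = 9, |A ∩ B| = 4; needs |A ∩ B| ≥ |A ∖ B| — false.
(b) auth: |A| = 8, |A ∩ B| = 4; needs |A ∩ B| > |A ∖ B| — false.
(c) db: |A| = 8, |A ∩ B| = 7; needs |A ∩ B| > 7 — false.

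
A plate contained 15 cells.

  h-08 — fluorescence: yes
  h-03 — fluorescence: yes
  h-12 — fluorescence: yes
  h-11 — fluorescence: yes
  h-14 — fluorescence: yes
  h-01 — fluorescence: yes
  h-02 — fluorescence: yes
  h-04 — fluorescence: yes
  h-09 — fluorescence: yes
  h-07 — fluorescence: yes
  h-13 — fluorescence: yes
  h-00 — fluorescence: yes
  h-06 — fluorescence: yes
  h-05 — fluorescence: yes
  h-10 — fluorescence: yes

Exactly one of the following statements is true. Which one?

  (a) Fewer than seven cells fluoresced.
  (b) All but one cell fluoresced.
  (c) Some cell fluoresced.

(c)

|A| = 15, |A ∩ B| = 15, |A ∖ B| = 0.
(a) requires |A ∩ B| < 7: false.
(b) requires |A ∖ B| = 1: false.
(c) requires A ∩ B ≠ ∅ (|A ∩ B| ≥ 1): true.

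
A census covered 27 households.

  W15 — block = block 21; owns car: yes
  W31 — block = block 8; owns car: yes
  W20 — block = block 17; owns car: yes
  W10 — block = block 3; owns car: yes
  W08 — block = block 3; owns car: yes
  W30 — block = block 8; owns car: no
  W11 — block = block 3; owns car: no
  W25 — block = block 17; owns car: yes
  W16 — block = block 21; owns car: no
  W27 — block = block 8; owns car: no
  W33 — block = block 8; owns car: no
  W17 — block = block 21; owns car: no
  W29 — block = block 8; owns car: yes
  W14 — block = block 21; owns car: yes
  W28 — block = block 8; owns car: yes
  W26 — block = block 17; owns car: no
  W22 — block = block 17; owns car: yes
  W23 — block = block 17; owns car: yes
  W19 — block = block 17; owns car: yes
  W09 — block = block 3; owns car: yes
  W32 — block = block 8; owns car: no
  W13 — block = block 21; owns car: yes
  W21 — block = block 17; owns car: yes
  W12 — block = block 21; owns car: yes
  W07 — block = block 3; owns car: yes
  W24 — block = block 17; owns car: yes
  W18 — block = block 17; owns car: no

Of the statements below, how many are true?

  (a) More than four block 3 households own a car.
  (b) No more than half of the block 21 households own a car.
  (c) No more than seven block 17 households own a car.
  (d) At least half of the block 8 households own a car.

(a) block 3: |A| = 5, |A ∩ B| = 4; needs |A ∩ B| > 4 — false.
(b) block 21: |A| = 6, |A ∩ B| = 4; needs |A ∩ B| ≤ |A ∖ B| — false.
(c) block 17: |A| = 9, |A ∩ B| = 7; needs |A ∩ B| ≤ 7 — true.
(d) block 8: |A| = 7, |A ∩ B| = 3; needs |A ∩ B| ≥ |A ∖ B| — false.

1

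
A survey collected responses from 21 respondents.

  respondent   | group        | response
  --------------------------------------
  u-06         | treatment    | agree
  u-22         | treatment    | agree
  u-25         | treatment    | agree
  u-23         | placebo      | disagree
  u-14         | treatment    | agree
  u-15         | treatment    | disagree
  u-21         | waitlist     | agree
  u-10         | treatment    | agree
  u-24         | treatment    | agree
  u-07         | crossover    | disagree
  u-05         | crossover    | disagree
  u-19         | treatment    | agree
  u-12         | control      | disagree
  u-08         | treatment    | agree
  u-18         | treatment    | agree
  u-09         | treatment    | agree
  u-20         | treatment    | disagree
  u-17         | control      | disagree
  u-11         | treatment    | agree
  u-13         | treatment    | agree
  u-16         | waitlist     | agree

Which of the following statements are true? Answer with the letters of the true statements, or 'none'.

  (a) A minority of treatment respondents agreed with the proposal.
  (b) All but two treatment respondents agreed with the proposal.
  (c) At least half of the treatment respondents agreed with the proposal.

(b), (c)

|A| = 14, |A ∩ B| = 12, |A ∖ B| = 2.
(a) |A ∩ B| < |A ∖ B|: fails.
(b) |A ∖ B| = 2: holds.
(c) |A ∩ B| ≥ |A ∖ B|: holds.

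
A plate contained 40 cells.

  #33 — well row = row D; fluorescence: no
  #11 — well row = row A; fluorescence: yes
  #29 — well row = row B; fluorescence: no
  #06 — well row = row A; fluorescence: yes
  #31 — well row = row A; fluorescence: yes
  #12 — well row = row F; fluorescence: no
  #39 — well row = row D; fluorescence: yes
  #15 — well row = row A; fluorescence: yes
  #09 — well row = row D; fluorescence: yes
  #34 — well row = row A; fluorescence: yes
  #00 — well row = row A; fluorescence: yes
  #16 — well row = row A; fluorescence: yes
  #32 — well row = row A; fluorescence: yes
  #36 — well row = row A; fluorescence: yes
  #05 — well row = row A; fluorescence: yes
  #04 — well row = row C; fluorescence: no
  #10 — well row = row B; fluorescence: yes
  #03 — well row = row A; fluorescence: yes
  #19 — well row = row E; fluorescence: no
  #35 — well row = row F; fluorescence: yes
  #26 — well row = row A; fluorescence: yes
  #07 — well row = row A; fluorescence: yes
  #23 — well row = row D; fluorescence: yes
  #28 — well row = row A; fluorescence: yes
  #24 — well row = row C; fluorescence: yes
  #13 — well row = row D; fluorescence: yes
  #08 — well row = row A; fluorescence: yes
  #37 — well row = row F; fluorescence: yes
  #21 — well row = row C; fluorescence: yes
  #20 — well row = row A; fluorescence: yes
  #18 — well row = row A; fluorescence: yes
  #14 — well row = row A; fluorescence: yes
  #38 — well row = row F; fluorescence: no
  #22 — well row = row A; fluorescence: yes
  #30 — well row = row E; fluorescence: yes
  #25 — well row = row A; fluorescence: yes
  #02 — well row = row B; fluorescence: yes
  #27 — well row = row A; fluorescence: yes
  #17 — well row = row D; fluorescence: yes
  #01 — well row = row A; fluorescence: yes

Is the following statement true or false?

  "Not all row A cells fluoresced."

False

'Not all row A cells fluoresced' holds iff A ⊄ B (|A ∖ B| ≥ 1).
|A| = 22, |A ∩ B| = 22, |A ∖ B| = 0.
So the statement is false.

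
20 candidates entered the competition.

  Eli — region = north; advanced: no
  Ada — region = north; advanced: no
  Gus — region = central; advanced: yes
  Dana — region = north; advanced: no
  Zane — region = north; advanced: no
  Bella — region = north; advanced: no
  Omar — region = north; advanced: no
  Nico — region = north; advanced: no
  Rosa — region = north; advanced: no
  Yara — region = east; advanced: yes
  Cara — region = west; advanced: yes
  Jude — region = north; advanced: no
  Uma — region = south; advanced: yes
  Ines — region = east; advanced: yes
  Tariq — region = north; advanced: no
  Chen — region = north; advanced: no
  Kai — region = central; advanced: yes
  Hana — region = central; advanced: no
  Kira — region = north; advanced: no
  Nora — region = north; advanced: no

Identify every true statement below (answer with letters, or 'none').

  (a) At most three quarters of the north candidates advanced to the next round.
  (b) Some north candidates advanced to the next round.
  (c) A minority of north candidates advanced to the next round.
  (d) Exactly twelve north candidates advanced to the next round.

|A| = 13, |A ∩ B| = 0, |A ∖ B| = 13.
(a) |A ∩ B| / |A| ≤ 3/4: holds.
(b) A ∩ B ≠ ∅ (|A ∩ B| ≥ 1): fails.
(c) |A ∩ B| < |A ∖ B|: holds.
(d) |A ∩ B| = 12: fails.

(a), (c)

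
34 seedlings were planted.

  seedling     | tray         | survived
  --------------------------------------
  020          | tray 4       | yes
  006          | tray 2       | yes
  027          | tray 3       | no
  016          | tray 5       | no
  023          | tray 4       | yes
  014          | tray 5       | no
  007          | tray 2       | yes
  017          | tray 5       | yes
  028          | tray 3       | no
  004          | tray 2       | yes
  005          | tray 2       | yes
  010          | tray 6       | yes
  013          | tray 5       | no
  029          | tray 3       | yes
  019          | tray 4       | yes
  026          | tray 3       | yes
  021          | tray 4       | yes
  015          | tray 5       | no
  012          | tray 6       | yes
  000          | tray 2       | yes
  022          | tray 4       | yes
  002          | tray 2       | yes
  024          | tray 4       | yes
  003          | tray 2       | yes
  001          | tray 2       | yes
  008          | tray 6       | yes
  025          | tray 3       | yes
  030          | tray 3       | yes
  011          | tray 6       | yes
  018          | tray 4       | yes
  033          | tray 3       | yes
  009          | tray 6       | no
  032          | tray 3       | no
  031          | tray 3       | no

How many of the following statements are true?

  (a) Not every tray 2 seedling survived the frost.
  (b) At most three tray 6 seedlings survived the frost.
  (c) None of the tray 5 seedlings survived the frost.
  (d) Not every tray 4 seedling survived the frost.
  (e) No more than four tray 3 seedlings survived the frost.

0

(a) tray 2: |A| = 8, |A ∩ B| = 8; needs A ⊄ B (|A ∖ B| ≥ 1) — false.
(b) tray 6: |A| = 5, |A ∩ B| = 4; needs |A ∩ B| ≤ 3 — false.
(c) tray 5: |A| = 5, |A ∩ B| = 1; needs A ∩ B = ∅ (|A ∩ B| = 0) — false.
(d) tray 4: |A| = 7, |A ∩ B| = 7; needs A ⊄ B (|A ∖ B| ≥ 1) — false.
(e) tray 3: |A| = 9, |A ∩ B| = 5; needs |A ∩ B| ≤ 4 — false.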